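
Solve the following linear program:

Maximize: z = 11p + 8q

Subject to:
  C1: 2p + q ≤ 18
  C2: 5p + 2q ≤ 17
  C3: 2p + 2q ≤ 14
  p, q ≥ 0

Evaluate the objective at each vertex of the feasible region:
  z(0, 0) = 0
  z(3.4, 0) = 37.4
  z(1, 6) = 59  ←
  z(0, 7) = 56
The maximum is at p = 1, q = 6.

p = 1, q = 6, z = 59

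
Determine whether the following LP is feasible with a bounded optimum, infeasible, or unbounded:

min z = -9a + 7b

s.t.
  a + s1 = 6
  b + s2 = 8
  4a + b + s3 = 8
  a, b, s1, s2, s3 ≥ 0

Feasible with a bounded optimal solution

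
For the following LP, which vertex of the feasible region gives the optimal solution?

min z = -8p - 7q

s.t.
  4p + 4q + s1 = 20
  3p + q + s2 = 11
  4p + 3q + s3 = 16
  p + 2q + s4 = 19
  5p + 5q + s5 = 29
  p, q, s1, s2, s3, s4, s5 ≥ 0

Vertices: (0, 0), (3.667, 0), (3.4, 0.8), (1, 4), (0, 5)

Evaluate the objective at each vertex of the feasible region:
  z(0, 0) = 0
  z(3.667, 0) = -29.33
  z(3.4, 0.8) = -32.8
  z(1, 4) = -36  ←
  z(0, 5) = -35
The minimum is at p = 1, q = 4.

(1, 4)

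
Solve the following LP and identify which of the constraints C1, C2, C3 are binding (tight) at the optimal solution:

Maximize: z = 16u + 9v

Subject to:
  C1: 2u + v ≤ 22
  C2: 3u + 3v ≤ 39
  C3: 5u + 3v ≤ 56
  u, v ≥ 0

At u = 10, v = 2, compute slack b - a·x for each constraint:
  C1: 22 − 22 = 0  (binding)
  C2: 39 − 36 = 3  (slack)
  C3: 56 − 56 = 0  (binding)

Optimal: u = 10, v = 2
Binding: C1, C3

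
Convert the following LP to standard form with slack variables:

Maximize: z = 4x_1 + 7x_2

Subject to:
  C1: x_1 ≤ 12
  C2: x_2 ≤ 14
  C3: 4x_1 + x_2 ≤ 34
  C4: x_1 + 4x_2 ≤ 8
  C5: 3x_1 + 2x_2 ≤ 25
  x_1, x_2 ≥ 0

max z = 4x_1 + 7x_2

s.t.
  x_1 + s1 = 12
  x_2 + s2 = 14
  4x_1 + x_2 + s3 = 34
  x_1 + 4x_2 + s4 = 8
  3x_1 + 2x_2 + s5 = 25
  x_1, x_2, s1, s2, s3, s4, s5 ≥ 0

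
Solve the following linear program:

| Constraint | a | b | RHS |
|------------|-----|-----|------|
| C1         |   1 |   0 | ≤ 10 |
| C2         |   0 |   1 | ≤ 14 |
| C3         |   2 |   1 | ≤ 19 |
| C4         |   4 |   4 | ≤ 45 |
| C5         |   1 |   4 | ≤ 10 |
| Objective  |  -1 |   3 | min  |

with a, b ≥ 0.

Evaluate the objective at each vertex of the feasible region:
  z(0, 0) = 0
  z(9.5, 0) = -9.5  ←
  z(9.429, 0.1429) = -9
  z(0, 2.5) = 7.5
The minimum is at a = 9.5, b = 0.

a = 9.5, b = 0, z = -9.5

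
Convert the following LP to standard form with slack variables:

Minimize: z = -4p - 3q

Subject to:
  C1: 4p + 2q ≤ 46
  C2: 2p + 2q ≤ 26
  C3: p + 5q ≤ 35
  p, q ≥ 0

min z = -4p - 3q

s.t.
  4p + 2q + s1 = 46
  2p + 2q + s2 = 26
  p + 5q + s3 = 35
  p, q, s1, s2, s3 ≥ 0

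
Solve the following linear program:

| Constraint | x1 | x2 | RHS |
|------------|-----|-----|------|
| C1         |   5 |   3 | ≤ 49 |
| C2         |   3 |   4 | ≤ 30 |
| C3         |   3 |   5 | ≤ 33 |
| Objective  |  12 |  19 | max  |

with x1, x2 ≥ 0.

Evaluate the objective at each vertex of the feasible region:
  z(0, 0) = 0
  z(9.8, 0) = 117.6
  z(9.636, 0.2727) = 120.8
  z(6, 3) = 129  ←
  z(0, 6.6) = 125.4
The maximum is at x1 = 6, x2 = 3.

x1 = 6, x2 = 3, z = 129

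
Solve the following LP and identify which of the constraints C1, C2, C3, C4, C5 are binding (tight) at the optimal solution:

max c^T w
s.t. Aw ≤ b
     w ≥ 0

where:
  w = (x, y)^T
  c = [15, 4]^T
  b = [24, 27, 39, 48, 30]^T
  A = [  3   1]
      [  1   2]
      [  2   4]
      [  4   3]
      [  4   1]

At x = 6, y = 6, compute slack b - a·x for each constraint:
  C1: 24 − 24 = 0  (binding)
  C2: 27 − 18 = 9  (slack)
  C3: 39 − 36 = 3  (slack)
  C4: 48 − 42 = 6  (slack)
  C5: 30 − 30 = 0  (binding)

Optimal: x = 6, y = 6
Binding: C1, C5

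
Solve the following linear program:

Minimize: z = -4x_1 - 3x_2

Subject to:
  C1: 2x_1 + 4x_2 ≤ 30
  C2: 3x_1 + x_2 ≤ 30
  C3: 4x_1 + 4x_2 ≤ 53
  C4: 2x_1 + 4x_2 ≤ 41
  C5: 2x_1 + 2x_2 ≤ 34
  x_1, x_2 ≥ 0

Evaluate the objective at each vertex of the feasible region:
  z(0, 0) = 0
  z(10, 0) = -40
  z(9, 3) = -45  ←
  z(0, 7.5) = -22.5
The minimum is at x_1 = 9, x_2 = 3.

x_1 = 9, x_2 = 3, z = -45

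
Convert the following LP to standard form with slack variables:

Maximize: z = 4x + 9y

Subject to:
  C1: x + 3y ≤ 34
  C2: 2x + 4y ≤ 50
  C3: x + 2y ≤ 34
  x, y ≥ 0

max z = 4x + 9y

s.t.
  x + 3y + s1 = 34
  2x + 4y + s2 = 50
  x + 2y + s3 = 34
  x, y, s1, s2, s3 ≥ 0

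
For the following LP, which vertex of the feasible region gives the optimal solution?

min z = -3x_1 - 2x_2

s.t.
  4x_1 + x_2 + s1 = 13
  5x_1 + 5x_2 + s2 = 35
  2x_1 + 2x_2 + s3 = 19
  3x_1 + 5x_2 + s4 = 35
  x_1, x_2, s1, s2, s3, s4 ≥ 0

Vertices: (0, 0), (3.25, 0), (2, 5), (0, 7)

Evaluate the objective at each vertex of the feasible region:
  z(0, 0) = 0
  z(3.25, 0) = -9.75
  z(2, 5) = -16  ←
  z(0, 7) = -14
The minimum is at x_1 = 2, x_2 = 5.

(2, 5)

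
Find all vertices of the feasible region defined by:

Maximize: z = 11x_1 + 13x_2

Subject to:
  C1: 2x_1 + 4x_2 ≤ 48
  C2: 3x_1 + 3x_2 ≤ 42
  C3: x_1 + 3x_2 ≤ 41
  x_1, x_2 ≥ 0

(0, 0), (14, 0), (4, 10), (0, 12)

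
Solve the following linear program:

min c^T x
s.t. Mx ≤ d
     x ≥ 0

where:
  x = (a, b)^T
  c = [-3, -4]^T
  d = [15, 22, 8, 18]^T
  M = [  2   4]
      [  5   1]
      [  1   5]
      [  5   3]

Evaluate the objective at each vertex of the feasible region:
  z(0, 0) = 0
  z(3.6, 0) = -10.8
  z(3, 1) = -13  ←
  z(0, 1.6) = -6.4
The minimum is at a = 3, b = 1.

a = 3, b = 1, z = -13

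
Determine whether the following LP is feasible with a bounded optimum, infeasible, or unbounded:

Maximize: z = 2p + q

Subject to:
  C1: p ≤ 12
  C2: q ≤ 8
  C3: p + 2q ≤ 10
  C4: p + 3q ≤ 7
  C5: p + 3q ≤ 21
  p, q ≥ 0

Feasible with a bounded optimal solution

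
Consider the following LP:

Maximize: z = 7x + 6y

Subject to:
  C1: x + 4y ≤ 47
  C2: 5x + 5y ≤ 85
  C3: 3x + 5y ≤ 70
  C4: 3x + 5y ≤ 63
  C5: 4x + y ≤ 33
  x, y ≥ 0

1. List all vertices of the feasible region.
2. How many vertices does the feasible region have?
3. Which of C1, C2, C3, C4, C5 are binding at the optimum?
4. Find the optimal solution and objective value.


1. (0, 0), (8.25, 0), (6, 9), (2.429, 11.14), (0, 11.75)
2. 5
3. C4, C5
4. x = 6, y = 9, z = 96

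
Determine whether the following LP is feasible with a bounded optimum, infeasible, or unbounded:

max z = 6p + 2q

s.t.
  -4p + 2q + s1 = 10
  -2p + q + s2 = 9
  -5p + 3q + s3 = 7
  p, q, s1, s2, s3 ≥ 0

Unbounded (objective can increase without bound)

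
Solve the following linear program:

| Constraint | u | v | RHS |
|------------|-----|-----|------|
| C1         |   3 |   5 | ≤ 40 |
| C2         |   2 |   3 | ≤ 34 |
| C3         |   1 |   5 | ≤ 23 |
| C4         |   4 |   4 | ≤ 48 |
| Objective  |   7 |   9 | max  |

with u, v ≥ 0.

Evaluate the objective at each vertex of the feasible region:
  z(0, 0) = 0
  z(12, 0) = 84
  z(10, 2) = 88  ←
  z(8.5, 2.9) = 85.6
  z(0, 4.6) = 41.4
The maximum is at u = 10, v = 2.

u = 10, v = 2, z = 88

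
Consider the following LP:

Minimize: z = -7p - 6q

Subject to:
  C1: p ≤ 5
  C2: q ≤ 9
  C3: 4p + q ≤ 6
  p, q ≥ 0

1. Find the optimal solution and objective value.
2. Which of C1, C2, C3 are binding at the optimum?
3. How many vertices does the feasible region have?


1. p = 0, q = 6, z = -36
2. C3
3. 3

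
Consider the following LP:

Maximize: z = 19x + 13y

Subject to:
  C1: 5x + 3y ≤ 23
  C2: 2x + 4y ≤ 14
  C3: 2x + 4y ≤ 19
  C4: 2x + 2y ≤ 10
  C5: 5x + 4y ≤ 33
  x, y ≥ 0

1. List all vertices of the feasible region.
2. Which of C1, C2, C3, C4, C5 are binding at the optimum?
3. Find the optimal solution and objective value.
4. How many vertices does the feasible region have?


1. (0, 0), (4.6, 0), (4, 1), (3, 2), (0, 3.5)
2. C1, C4
3. x = 4, y = 1, z = 89
4. 5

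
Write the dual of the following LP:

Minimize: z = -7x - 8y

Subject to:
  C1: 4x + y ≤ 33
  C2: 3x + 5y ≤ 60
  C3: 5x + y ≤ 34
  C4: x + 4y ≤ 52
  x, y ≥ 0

Primal min cᵀx s.t. Ax ≤ b, x ≥ 0  →  Dual max −bᵀy s.t. Aᵀy ≥ −c, y ≥ 0.

Maximize: z = -33y1 - 60y2 - 34y3 - 52y4

Subject to:
  4y1 + 3y2 + 5y3 + y4 ≥ 7
  y1 + 5y2 + y3 + 4y4 ≥ 8
  y1, y2, y3, y4 ≥ 0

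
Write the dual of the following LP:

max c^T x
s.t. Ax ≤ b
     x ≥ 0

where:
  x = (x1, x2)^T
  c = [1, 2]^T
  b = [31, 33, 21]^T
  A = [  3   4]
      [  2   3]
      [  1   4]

Primal max cᵀx s.t. Ax ≤ b, x ≥ 0  →  Dual min bᵀy s.t. Aᵀy ≥ c, y ≥ 0.

Minimize: z = 31y1 + 33y2 + 21y3

Subject to:
  3y1 + 2y2 + y3 ≥ 1
  4y1 + 3y2 + 4y3 ≥ 2
  y1, y2, y3 ≥ 0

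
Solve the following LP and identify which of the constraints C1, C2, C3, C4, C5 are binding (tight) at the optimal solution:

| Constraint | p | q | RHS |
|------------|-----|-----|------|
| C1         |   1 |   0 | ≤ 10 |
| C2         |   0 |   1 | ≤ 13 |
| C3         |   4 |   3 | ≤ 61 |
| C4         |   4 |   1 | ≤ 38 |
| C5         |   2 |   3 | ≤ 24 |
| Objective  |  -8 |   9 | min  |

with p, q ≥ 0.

At p = 9.5, q = 0, compute slack b - a·x for each constraint:
  C1: 10 − 9.5 = 0.5  (slack)
  C2: 13 − 0 = 13  (slack)
  C3: 61 − 38 = 23  (slack)
  C4: 38 − 38 = 0  (binding)
  C5: 24 − 19 = 5  (slack)

Optimal: p = 9.5, q = 0
Binding: C4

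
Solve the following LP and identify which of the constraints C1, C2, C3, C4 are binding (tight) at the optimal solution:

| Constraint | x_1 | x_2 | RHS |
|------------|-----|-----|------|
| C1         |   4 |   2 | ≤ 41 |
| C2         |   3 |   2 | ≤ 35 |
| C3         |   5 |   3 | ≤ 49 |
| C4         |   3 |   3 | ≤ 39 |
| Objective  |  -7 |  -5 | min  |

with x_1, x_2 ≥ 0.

At x_1 = 5, x_2 = 8, compute slack b - a·x for each constraint:
  C1: 41 − 36 = 5  (slack)
  C2: 35 − 31 = 4  (slack)
  C3: 49 − 49 = 0  (binding)
  C4: 39 − 39 = 0  (binding)

Optimal: x_1 = 5, x_2 = 8
Binding: C3, C4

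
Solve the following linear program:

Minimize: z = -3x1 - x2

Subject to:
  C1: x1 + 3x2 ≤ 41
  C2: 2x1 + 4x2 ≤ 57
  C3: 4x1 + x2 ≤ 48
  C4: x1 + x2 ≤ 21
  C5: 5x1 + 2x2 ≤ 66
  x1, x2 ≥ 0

Evaluate the objective at each vertex of the feasible region:
  z(0, 0) = 0
  z(12, 0) = -36
  z(10, 8) = -38  ←
  z(9.375, 9.562) = -37.69
  z(3.5, 12.5) = -23
  z(0, 13.67) = -13.67
The minimum is at x1 = 10, x2 = 8.

x1 = 10, x2 = 8, z = -38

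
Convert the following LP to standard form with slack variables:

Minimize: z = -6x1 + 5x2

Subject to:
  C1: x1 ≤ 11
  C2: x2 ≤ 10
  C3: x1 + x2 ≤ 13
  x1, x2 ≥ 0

min z = -6x1 + 5x2

s.t.
  x1 + s1 = 11
  x2 + s2 = 10
  x1 + x2 + s3 = 13
  x1, x2, s1, s2, s3 ≥ 0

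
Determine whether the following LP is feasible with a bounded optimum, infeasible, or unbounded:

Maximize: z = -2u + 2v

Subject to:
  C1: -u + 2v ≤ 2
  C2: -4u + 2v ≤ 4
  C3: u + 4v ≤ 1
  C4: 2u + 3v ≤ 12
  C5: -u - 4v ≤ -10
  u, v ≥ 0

Infeasible (no feasible solution exists)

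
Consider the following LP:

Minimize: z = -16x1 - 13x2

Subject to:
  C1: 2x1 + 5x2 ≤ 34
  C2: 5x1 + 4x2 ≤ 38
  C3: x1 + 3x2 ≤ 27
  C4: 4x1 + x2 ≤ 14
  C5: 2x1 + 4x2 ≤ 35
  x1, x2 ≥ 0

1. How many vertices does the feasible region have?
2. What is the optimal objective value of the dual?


1. 4
2. -110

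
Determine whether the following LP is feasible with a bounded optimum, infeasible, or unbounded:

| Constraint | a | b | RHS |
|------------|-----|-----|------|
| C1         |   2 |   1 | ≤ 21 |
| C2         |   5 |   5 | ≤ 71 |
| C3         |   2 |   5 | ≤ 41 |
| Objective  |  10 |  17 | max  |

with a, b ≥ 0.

Feasible with a bounded optimal solution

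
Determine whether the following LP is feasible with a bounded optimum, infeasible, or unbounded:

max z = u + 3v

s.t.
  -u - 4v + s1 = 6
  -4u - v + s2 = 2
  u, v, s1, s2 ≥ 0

Unbounded (objective can increase without bound)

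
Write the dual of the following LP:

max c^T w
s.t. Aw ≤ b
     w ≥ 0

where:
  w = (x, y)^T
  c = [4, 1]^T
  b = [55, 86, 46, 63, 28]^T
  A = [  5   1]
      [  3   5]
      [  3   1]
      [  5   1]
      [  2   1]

Primal max cᵀx s.t. Ax ≤ b, x ≥ 0  →  Dual min bᵀy s.t. Aᵀy ≥ c, y ≥ 0.

Minimize: z = 55y1 + 86y2 + 46y3 + 63y4 + 28y5

Subject to:
  5y1 + 3y2 + 3y3 + 5y4 + 2y5 ≥ 4
  y1 + 5y2 + y3 + y4 + y5 ≥ 1
  y1, y2, y3, y4, y5 ≥ 0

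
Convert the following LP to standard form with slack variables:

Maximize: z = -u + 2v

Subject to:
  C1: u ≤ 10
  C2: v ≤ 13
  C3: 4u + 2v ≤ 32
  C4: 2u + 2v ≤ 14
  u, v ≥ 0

max z = -u + 2v

s.t.
  u + s1 = 10
  v + s2 = 13
  4u + 2v + s3 = 32
  2u + 2v + s4 = 14
  u, v, s1, s2, s3, s4 ≥ 0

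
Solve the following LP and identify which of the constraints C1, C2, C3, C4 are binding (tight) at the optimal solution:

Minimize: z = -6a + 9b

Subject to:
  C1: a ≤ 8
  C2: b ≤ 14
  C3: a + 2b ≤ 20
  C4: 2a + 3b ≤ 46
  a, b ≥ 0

At a = 8, b = 0, compute slack b - a·x for each constraint:
  C1: 8 − 8 = 0  (binding)
  C2: 14 − 0 = 14  (slack)
  C3: 20 − 8 = 12  (slack)
  C4: 46 − 16 = 30  (slack)

Optimal: a = 8, b = 0
Binding: C1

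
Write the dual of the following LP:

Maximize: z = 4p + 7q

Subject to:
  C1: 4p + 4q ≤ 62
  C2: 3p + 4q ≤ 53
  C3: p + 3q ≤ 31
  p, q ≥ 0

Primal max cᵀx s.t. Ax ≤ b, x ≥ 0  →  Dual min bᵀy s.t. Aᵀy ≥ c, y ≥ 0.

Minimize: z = 62y1 + 53y2 + 31y3

Subject to:
  4y1 + 3y2 + y3 ≥ 4
  4y1 + 4y2 + 3y3 ≥ 7
  y1, y2, y3 ≥ 0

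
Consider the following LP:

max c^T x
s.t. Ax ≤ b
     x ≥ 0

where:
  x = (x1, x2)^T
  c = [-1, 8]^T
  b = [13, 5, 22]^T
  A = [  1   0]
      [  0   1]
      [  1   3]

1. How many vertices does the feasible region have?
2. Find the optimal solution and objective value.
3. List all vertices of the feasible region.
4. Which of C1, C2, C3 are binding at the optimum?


1. 5
2. x1 = 0, x2 = 5, z = 40
3. (0, 0), (13, 0), (13, 3), (7, 5), (0, 5)
4. C2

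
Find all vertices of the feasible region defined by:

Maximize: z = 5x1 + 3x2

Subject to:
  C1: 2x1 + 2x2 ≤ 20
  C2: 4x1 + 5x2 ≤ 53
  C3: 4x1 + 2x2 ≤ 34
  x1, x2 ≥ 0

(0, 0), (8.5, 0), (7, 3), (0, 10)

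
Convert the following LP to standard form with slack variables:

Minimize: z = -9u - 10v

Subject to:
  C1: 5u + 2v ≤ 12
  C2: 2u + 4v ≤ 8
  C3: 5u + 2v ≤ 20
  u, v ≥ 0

min z = -9u - 10v

s.t.
  5u + 2v + s1 = 12
  2u + 4v + s2 = 8
  5u + 2v + s3 = 20
  u, v, s1, s2, s3 ≥ 0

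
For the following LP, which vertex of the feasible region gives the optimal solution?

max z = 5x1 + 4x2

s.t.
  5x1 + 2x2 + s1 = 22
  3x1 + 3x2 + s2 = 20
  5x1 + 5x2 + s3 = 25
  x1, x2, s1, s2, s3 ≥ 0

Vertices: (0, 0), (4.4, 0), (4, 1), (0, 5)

Evaluate the objective at each vertex of the feasible region:
  z(0, 0) = 0
  z(4.4, 0) = 22
  z(4, 1) = 24  ←
  z(0, 5) = 20
The maximum is at x1 = 4, x2 = 1.

(4, 1)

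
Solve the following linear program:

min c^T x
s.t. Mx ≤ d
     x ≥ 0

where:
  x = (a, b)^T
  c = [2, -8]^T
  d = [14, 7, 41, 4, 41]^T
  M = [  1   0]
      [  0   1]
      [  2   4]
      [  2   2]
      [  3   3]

Evaluate the objective at each vertex of the feasible region:
  z(0, 0) = 0
  z(2, 0) = 4
  z(0, 2) = -16  ←
The minimum is at a = 0, b = 2.

a = 0, b = 2, z = -16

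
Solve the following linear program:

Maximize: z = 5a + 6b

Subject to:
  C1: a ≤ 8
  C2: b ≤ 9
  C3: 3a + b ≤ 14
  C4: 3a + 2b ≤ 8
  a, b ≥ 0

Evaluate the objective at each vertex of the feasible region:
  z(0, 0) = 0
  z(2.667, 0) = 13.33
  z(0, 4) = 24  ←
The maximum is at a = 0, b = 4.

a = 0, b = 4, z = 24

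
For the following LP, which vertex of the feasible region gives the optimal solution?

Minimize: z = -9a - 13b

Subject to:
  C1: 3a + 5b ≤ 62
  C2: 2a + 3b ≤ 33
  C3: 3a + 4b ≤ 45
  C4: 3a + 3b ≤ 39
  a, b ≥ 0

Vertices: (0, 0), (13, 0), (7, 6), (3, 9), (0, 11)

Evaluate the objective at each vertex of the feasible region:
  z(0, 0) = 0
  z(13, 0) = -117
  z(7, 6) = -141
  z(3, 9) = -144  ←
  z(0, 11) = -143
The minimum is at a = 3, b = 9.

(3, 9)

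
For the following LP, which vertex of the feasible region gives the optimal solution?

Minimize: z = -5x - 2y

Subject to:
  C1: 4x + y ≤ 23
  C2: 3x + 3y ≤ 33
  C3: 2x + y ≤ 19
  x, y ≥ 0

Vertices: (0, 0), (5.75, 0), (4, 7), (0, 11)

Evaluate the objective at each vertex of the feasible region:
  z(0, 0) = 0
  z(5.75, 0) = -28.75
  z(4, 7) = -34  ←
  z(0, 11) = -22
The minimum is at x = 4, y = 7.

(4, 7)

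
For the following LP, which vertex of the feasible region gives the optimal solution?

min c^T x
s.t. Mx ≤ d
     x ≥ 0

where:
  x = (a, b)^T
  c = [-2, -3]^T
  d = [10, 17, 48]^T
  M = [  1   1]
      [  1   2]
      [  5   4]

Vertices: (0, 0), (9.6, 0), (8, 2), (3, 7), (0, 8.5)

Evaluate the objective at each vertex of the feasible region:
  z(0, 0) = 0
  z(9.6, 0) = -19.2
  z(8, 2) = -22
  z(3, 7) = -27  ←
  z(0, 8.5) = -25.5
The minimum is at a = 3, b = 7.

(3, 7)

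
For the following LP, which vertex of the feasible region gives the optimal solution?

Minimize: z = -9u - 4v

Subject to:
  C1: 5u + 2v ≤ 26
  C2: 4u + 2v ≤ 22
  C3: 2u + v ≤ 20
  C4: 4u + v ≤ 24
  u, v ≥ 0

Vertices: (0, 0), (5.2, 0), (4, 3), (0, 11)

Evaluate the objective at each vertex of the feasible region:
  z(0, 0) = 0
  z(5.2, 0) = -46.8
  z(4, 3) = -48  ←
  z(0, 11) = -44
The minimum is at u = 4, v = 3.

(4, 3)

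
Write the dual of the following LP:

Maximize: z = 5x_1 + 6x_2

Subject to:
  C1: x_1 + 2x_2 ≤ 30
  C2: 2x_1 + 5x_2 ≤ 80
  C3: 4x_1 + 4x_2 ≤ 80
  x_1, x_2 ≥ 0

Primal max cᵀx s.t. Ax ≤ b, x ≥ 0  →  Dual min bᵀy s.t. Aᵀy ≥ c, y ≥ 0.

Minimize: z = 30y1 + 80y2 + 80y3

Subject to:
  y1 + 2y2 + 4y3 ≥ 5
  2y1 + 5y2 + 4y3 ≥ 6
  y1, y2, y3 ≥ 0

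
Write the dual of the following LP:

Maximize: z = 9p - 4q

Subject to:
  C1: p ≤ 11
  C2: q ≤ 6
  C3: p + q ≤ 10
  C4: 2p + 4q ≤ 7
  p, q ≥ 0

Primal max cᵀx s.t. Ax ≤ b, x ≥ 0  →  Dual min bᵀy s.t. Aᵀy ≥ c, y ≥ 0.

Minimize: z = 11y1 + 6y2 + 10y3 + 7y4

Subject to:
  y1 + y3 + 2y4 ≥ 9
  y2 + y3 + 4y4 ≥ -4
  y1, y2, y3, y4 ≥ 0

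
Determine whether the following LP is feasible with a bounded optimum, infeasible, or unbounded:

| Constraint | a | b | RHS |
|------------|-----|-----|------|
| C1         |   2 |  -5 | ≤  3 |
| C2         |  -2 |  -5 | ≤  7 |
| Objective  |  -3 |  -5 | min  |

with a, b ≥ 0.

Unbounded (objective can decrease without bound)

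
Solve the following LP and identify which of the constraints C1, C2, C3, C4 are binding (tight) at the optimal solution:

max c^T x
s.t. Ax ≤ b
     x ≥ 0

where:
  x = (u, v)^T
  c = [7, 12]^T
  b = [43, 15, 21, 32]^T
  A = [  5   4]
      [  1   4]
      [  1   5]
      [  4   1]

At u = 7, v = 2, compute slack b - a·x for each constraint:
  C1: 43 − 43 = 0  (binding)
  C2: 15 − 15 = 0  (binding)
  C3: 21 − 17 = 4  (slack)
  C4: 32 − 30 = 2  (slack)

Optimal: u = 7, v = 2
Binding: C1, C2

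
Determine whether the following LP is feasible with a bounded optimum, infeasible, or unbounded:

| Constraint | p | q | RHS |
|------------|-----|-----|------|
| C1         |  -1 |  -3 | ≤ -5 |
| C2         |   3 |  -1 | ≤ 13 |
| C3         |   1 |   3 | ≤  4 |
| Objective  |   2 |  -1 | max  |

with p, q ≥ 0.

Infeasible (no feasible solution exists)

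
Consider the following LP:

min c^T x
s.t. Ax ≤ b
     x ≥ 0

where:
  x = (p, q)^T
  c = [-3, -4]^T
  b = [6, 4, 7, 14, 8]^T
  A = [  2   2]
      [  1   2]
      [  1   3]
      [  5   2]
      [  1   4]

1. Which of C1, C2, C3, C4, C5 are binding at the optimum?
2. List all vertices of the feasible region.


1. C1, C2
2. (0, 0), (2.8, 0), (2.667, 0.3333), (2, 1), (0, 2)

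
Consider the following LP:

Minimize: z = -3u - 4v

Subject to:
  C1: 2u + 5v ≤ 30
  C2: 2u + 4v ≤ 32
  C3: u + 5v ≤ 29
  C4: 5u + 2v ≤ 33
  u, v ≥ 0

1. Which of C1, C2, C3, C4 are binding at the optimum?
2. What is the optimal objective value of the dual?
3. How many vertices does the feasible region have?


1. C1, C4
2. -31
3. 5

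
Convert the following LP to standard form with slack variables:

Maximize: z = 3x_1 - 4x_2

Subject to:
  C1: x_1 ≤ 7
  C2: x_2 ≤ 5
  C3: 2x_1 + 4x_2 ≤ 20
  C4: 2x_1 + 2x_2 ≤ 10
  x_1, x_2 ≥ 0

max z = 3x_1 - 4x_2

s.t.
  x_1 + s1 = 7
  x_2 + s2 = 5
  2x_1 + 4x_2 + s3 = 20
  2x_1 + 2x_2 + s4 = 10
  x_1, x_2, s1, s2, s3, s4 ≥ 0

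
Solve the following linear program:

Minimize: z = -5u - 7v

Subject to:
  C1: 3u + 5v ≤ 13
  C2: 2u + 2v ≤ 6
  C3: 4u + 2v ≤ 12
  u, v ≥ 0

Evaluate the objective at each vertex of the feasible region:
  z(0, 0) = 0
  z(3, 0) = -15
  z(1, 2) = -19  ←
  z(0, 2.6) = -18.2
The minimum is at u = 1, v = 2.

u = 1, v = 2, z = -19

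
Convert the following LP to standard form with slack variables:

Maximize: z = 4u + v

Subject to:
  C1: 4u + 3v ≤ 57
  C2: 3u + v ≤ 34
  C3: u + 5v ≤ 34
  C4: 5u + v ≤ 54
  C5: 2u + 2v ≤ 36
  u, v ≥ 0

max z = 4u + v

s.t.
  4u + 3v + s1 = 57
  3u + v + s2 = 34
  u + 5v + s3 = 34
  5u + v + s4 = 54
  2u + 2v + s5 = 36
  u, v, s1, s2, s3, s4, s5 ≥ 0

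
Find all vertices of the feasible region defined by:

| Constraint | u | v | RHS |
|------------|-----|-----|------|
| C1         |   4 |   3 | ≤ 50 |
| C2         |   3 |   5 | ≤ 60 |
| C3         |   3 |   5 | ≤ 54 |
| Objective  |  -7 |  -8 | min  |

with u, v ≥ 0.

(0, 0), (12.5, 0), (8, 6), (0, 10.8)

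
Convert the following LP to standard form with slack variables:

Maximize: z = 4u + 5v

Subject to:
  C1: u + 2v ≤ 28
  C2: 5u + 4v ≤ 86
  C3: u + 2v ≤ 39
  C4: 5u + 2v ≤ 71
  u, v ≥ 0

max z = 4u + 5v

s.t.
  u + 2v + s1 = 28
  5u + 4v + s2 = 86
  u + 2v + s3 = 39
  5u + 2v + s4 = 71
  u, v, s1, s2, s3, s4 ≥ 0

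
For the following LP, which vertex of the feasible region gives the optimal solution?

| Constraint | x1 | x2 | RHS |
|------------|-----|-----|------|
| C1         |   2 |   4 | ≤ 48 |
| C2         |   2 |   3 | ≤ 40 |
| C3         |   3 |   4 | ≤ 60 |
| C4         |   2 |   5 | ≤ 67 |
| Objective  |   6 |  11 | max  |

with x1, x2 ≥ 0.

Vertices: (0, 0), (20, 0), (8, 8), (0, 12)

Evaluate the objective at each vertex of the feasible region:
  z(0, 0) = 0
  z(20, 0) = 120
  z(8, 8) = 136  ←
  z(0, 12) = 132
The maximum is at x1 = 8, x2 = 8.

(8, 8)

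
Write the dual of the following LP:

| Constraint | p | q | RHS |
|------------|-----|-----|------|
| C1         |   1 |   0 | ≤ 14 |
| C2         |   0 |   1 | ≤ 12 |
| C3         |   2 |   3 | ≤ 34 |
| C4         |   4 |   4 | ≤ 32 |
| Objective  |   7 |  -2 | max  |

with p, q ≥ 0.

Primal max cᵀx s.t. Ax ≤ b, x ≥ 0  →  Dual min bᵀy s.t. Aᵀy ≥ c, y ≥ 0.

Minimize: z = 14y1 + 12y2 + 34y3 + 32y4

Subject to:
  y1 + 2y3 + 4y4 ≥ 7
  y2 + 3y3 + 4y4 ≥ -2
  y1, y2, y3, y4 ≥ 0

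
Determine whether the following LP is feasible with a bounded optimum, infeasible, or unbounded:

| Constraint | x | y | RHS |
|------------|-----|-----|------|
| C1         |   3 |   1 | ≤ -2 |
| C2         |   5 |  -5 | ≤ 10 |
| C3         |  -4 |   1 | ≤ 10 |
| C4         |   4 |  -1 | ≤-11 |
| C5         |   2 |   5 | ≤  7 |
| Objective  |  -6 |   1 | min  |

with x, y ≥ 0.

Infeasible (no feasible solution exists)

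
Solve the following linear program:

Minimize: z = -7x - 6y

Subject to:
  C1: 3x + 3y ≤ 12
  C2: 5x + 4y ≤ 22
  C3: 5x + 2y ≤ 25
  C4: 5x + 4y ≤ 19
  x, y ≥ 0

Evaluate the objective at each vertex of the feasible region:
  z(0, 0) = 0
  z(3.8, 0) = -26.6
  z(3, 1) = -27  ←
  z(0, 4) = -24
The minimum is at x = 3, y = 1.

x = 3, y = 1, z = -27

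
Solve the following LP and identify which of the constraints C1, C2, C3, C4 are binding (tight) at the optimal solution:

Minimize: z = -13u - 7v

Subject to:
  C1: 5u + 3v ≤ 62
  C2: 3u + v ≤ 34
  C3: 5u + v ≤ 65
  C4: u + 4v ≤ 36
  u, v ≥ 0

At u = 10, v = 4, compute slack b - a·x for each constraint:
  C1: 62 − 62 = 0  (binding)
  C2: 34 − 34 = 0  (binding)
  C3: 65 − 54 = 11  (slack)
  C4: 36 − 26 = 10  (slack)

Optimal: u = 10, v = 4
Binding: C1, C2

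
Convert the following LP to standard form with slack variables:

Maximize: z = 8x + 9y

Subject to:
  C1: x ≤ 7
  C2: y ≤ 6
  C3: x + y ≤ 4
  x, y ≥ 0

max z = 8x + 9y

s.t.
  x + s1 = 7
  y + s2 = 6
  x + y + s3 = 4
  x, y, s1, s2, s3 ≥ 0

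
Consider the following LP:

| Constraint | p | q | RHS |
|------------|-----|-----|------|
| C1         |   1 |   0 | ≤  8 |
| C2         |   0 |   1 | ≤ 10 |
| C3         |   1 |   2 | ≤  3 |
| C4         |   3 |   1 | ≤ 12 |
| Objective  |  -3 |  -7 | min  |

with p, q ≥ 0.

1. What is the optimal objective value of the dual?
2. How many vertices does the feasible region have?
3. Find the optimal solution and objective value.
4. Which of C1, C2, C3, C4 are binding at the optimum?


1. -10.5
2. 3
3. p = 0, q = 1.5, z = -10.5
4. C3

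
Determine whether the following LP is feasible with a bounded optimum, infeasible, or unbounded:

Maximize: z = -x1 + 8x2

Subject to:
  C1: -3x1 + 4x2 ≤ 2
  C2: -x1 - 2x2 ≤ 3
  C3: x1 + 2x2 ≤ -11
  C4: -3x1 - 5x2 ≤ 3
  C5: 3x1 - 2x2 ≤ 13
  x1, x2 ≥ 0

Infeasible (no feasible solution exists)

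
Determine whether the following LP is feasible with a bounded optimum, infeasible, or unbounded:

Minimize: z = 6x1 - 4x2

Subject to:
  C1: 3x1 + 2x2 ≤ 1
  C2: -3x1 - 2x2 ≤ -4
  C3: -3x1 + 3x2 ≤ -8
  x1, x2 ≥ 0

Infeasible (no feasible solution exists)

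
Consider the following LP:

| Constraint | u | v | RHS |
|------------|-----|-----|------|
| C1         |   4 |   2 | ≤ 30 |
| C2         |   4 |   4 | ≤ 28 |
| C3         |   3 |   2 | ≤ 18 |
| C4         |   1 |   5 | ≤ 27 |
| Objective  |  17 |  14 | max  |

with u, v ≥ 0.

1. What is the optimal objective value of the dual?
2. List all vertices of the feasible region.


1. 110
2. (0, 0), (6, 0), (4, 3), (2, 5), (0, 5.4)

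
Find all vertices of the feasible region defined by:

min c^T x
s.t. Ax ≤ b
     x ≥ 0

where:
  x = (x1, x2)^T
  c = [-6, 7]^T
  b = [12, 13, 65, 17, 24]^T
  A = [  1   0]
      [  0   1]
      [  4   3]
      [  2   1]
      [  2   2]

(0, 0), (8.5, 0), (5, 7), (0, 12)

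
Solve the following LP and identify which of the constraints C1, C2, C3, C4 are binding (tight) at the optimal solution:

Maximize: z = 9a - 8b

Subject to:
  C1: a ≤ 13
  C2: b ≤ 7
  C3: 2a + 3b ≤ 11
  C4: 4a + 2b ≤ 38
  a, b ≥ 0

At a = 5.5, b = 0, compute slack b - a·x for each constraint:
  C1: 13 − 5.5 = 7.5  (slack)
  C2: 7 − 0 = 7  (slack)
  C3: 11 − 11 = 0  (binding)
  C4: 38 − 22 = 16  (slack)

Optimal: a = 5.5, b = 0
Binding: C3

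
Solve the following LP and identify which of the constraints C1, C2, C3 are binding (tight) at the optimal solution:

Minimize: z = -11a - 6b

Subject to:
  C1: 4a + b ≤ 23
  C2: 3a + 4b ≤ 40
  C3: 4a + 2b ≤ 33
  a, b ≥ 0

At a = 4, b = 7, compute slack b - a·x for each constraint:
  C1: 23 − 23 = 0  (binding)
  C2: 40 − 40 = 0  (binding)
  C3: 33 − 30 = 3  (slack)

Optimal: a = 4, b = 7
Binding: C1, C2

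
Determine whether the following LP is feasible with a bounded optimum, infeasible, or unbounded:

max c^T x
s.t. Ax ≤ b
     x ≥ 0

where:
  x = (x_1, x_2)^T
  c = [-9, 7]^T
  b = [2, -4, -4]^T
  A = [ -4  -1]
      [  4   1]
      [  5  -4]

Infeasible (no feasible solution exists)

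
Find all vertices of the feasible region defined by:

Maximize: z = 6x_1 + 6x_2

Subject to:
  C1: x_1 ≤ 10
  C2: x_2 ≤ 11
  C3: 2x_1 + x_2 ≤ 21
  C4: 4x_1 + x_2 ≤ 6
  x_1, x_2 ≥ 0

(0, 0), (1.5, 0), (0, 6)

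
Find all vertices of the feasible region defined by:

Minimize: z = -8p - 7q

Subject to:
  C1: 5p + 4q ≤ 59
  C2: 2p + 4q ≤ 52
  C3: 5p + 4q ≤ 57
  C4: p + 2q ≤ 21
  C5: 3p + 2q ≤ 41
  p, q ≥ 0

(0, 0), (11.4, 0), (5, 8), (0, 10.5)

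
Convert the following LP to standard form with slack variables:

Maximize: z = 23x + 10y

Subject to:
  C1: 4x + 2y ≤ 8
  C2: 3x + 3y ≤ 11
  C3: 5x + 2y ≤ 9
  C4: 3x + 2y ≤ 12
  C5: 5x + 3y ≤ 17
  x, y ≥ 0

max z = 23x + 10y

s.t.
  4x + 2y + s1 = 8
  3x + 3y + s2 = 11
  5x + 2y + s3 = 9
  3x + 2y + s4 = 12
  5x + 3y + s5 = 17
  x, y, s1, s2, s3, s4, s5 ≥ 0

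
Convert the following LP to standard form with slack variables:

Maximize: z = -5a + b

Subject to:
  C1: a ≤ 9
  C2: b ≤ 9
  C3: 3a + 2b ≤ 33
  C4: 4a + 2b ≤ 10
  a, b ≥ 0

max z = -5a + b

s.t.
  a + s1 = 9
  b + s2 = 9
  3a + 2b + s3 = 33
  4a + 2b + s4 = 10
  a, b, s1, s2, s3, s4 ≥ 0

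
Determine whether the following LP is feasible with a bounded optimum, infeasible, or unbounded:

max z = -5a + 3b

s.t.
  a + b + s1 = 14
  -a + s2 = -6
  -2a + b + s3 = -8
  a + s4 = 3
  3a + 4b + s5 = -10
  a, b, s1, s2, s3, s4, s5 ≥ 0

Infeasible (no feasible solution exists)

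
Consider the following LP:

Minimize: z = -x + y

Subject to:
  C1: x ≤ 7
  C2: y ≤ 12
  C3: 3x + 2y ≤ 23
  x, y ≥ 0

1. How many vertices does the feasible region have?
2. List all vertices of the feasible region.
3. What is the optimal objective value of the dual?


1. 4
2. (0, 0), (7, 0), (7, 1), (0, 11.5)
3. -7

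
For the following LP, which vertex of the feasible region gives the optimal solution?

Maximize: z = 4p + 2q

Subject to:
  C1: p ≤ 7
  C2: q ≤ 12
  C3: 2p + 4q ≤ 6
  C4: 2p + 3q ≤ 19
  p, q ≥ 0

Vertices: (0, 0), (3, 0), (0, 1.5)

Evaluate the objective at each vertex of the feasible region:
  z(0, 0) = 0
  z(3, 0) = 12  ←
  z(0, 1.5) = 3
The maximum is at p = 3, q = 0.

(3, 0)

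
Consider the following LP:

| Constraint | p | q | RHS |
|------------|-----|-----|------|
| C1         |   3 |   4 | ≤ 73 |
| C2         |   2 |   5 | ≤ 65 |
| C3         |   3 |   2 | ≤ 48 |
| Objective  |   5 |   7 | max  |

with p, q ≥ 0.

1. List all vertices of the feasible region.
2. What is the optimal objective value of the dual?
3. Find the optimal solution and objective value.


1. (0, 0), (16, 0), (10, 9), (0, 13)
2. 113
3. p = 10, q = 9, z = 113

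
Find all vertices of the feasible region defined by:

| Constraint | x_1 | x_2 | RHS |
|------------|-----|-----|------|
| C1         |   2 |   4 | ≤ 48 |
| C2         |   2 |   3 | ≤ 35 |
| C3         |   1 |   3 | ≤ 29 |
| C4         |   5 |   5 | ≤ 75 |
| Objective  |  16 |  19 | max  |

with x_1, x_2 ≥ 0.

(0, 0), (15, 0), (10, 5), (6, 7.667), (0, 9.667)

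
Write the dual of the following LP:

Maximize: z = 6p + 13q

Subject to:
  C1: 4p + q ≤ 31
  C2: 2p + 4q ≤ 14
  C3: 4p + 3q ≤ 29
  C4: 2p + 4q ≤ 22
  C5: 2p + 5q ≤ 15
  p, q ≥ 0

Primal max cᵀx s.t. Ax ≤ b, x ≥ 0  →  Dual min bᵀy s.t. Aᵀy ≥ c, y ≥ 0.

Minimize: z = 31y1 + 14y2 + 29y3 + 22y4 + 15y5

Subject to:
  4y1 + 2y2 + 4y3 + 2y4 + 2y5 ≥ 6
  y1 + 4y2 + 3y3 + 4y4 + 5y5 ≥ 13
  y1, y2, y3, y4, y5 ≥ 0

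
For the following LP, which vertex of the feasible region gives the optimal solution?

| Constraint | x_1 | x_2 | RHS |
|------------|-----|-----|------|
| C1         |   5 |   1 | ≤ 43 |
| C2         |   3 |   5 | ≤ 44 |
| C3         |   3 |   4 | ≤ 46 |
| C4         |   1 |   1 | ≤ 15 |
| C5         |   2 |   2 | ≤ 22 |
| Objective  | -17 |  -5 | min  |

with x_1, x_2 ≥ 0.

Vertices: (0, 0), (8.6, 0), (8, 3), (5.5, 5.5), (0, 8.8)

Evaluate the objective at each vertex of the feasible region:
  z(0, 0) = 0
  z(8.6, 0) = -146.2
  z(8, 3) = -151  ←
  z(5.5, 5.5) = -121
  z(0, 8.8) = -44
The minimum is at x_1 = 8, x_2 = 3.

(8, 3)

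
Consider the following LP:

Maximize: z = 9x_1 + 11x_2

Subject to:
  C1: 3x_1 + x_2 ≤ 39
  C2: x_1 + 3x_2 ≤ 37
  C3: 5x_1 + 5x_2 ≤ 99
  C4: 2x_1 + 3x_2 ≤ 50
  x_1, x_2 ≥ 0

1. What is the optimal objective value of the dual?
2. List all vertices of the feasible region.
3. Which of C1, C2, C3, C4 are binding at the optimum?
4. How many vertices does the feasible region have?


1. 189
2. (0, 0), (13, 0), (10, 9), (0, 12.33)
3. C1, C2
4. 4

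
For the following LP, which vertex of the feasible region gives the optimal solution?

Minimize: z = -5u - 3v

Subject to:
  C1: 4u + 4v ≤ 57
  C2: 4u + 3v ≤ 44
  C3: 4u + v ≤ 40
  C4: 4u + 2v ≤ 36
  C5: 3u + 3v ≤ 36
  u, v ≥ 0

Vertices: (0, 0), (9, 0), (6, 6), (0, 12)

Evaluate the objective at each vertex of the feasible region:
  z(0, 0) = 0
  z(9, 0) = -45
  z(6, 6) = -48  ←
  z(0, 12) = -36
The minimum is at u = 6, v = 6.

(6, 6)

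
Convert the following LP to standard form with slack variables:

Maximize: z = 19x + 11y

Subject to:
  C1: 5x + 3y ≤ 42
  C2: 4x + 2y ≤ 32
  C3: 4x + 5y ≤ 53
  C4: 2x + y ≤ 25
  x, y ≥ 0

max z = 19x + 11y

s.t.
  5x + 3y + s1 = 42
  4x + 2y + s2 = 32
  4x + 5y + s3 = 53
  2x + y + s4 = 25
  x, y, s1, s2, s3, s4 ≥ 0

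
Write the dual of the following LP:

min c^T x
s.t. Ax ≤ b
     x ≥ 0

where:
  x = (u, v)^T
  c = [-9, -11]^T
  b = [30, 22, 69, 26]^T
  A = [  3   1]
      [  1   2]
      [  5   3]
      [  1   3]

Primal min cᵀx s.t. Ax ≤ b, x ≥ 0  →  Dual max −bᵀy s.t. Aᵀy ≥ −c, y ≥ 0.

Maximize: z = -30y1 - 22y2 - 69y3 - 26y4

Subject to:
  3y1 + y2 + 5y3 + y4 ≥ 9
  y1 + 2y2 + 3y3 + 3y4 ≥ 11
  y1, y2, y3, y4 ≥ 0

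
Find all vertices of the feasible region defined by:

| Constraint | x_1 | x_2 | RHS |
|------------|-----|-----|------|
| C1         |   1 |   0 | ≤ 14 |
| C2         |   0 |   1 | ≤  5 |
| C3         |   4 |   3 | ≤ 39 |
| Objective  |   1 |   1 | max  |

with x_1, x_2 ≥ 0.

(0, 0), (9.75, 0), (6, 5), (0, 5)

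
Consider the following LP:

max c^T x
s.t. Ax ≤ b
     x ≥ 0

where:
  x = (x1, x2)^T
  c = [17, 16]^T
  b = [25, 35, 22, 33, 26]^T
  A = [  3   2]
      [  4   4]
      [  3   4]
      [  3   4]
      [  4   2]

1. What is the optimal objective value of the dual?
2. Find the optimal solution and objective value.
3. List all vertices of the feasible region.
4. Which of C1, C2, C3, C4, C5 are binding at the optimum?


1. 118
2. x1 = 6, x2 = 1, z = 118
3. (0, 0), (6.5, 0), (6, 1), (0, 5.5)
4. C3, C5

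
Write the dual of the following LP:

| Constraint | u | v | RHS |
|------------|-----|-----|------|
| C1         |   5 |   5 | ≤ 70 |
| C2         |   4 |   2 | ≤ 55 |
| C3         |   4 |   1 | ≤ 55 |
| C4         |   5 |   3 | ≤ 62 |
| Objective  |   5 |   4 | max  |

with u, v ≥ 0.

Primal max cᵀx s.t. Ax ≤ b, x ≥ 0  →  Dual min bᵀy s.t. Aᵀy ≥ c, y ≥ 0.

Minimize: z = 70y1 + 55y2 + 55y3 + 62y4

Subject to:
  5y1 + 4y2 + 4y3 + 5y4 ≥ 5
  5y1 + 2y2 + y3 + 3y4 ≥ 4
  y1, y2, y3, y4 ≥ 0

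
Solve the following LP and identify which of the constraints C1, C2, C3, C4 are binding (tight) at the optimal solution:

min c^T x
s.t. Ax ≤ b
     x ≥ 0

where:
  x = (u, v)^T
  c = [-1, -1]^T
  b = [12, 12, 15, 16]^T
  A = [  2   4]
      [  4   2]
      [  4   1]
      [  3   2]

At u = 2, v = 2, compute slack b - a·x for each constraint:
  C1: 12 − 12 = 0  (binding)
  C2: 12 − 12 = 0  (binding)
  C3: 15 − 10 = 5  (slack)
  C4: 16 − 10 = 6  (slack)

Optimal: u = 2, v = 2
Binding: C1, C2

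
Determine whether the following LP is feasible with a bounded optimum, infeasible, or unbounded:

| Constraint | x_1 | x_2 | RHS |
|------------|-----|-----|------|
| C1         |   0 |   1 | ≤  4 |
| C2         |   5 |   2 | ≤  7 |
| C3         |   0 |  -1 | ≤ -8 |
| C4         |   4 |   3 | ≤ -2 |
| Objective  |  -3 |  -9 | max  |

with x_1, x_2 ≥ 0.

Infeasible (no feasible solution exists)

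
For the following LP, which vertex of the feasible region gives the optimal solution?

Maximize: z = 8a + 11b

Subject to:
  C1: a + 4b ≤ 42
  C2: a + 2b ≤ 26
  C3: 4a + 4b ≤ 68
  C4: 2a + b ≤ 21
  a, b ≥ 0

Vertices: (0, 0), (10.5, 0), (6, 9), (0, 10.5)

Evaluate the objective at each vertex of the feasible region:
  z(0, 0) = 0
  z(10.5, 0) = 84
  z(6, 9) = 147  ←
  z(0, 10.5) = 115.5
The maximum is at a = 6, b = 9.

(6, 9)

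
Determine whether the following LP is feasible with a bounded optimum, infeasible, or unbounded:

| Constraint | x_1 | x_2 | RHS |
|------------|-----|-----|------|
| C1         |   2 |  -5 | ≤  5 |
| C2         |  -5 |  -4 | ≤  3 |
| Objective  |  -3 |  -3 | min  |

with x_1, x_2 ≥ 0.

Unbounded (objective can decrease without bound)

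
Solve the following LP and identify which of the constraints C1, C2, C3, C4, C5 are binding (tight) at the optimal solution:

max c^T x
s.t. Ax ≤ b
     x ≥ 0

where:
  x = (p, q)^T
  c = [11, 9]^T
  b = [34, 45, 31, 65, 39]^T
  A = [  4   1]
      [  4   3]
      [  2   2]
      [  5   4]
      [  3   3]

At p = 6, q = 7, compute slack b - a·x for each constraint:
  C1: 34 − 31 = 3  (slack)
  C2: 45 − 45 = 0  (binding)
  C3: 31 − 26 = 5  (slack)
  C4: 65 − 58 = 7  (slack)
  C5: 39 − 39 = 0  (binding)

Optimal: p = 6, q = 7
Binding: C2, C5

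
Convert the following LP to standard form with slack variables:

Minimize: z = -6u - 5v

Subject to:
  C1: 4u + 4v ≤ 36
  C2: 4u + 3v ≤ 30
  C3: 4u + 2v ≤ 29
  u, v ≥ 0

min z = -6u - 5v

s.t.
  4u + 4v + s1 = 36
  4u + 3v + s2 = 30
  4u + 2v + s3 = 29
  u, v, s1, s2, s3 ≥ 0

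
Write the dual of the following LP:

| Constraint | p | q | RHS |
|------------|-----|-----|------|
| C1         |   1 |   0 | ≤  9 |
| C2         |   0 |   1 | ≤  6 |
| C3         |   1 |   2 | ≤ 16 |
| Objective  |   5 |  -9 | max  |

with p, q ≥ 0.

Primal max cᵀx s.t. Ax ≤ b, x ≥ 0  →  Dual min bᵀy s.t. Aᵀy ≥ c, y ≥ 0.

Minimize: z = 9y1 + 6y2 + 16y3

Subject to:
  y1 + y3 ≥ 5
  y2 + 2y3 ≥ -9
  y1, y2, y3 ≥ 0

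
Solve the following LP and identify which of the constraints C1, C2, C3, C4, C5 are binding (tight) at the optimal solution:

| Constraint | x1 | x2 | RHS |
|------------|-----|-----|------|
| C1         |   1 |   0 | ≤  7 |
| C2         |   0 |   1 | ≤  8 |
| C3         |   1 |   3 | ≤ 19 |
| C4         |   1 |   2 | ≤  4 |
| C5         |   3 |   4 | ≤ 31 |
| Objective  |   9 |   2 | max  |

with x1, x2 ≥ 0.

At x1 = 4, x2 = 0, compute slack b - a·x for each constraint:
  C1: 7 − 4 = 3  (slack)
  C2: 8 − 0 = 8  (slack)
  C3: 19 − 4 = 15  (slack)
  C4: 4 − 4 = 0  (binding)
  C5: 31 − 12 = 19  (slack)

Optimal: x1 = 4, x2 = 0
Binding: C4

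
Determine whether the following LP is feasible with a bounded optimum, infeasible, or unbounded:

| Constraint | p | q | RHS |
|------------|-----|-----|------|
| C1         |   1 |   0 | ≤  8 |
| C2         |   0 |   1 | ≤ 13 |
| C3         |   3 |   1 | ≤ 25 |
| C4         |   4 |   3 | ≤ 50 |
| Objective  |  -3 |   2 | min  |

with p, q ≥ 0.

Feasible with a bounded optimal solution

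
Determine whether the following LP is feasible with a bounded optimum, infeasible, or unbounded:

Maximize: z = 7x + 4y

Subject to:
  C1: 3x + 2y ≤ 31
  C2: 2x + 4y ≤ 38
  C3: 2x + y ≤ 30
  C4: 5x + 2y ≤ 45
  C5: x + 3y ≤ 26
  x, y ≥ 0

Feasible with a bounded optimal solution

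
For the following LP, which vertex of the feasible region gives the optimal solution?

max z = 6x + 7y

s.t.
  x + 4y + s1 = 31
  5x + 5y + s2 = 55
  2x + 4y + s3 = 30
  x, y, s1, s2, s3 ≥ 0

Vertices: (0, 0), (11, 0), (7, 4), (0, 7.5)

Evaluate the objective at each vertex of the feasible region:
  z(0, 0) = 0
  z(11, 0) = 66
  z(7, 4) = 70  ←
  z(0, 7.5) = 52.5
The maximum is at x = 7, y = 4.

(7, 4)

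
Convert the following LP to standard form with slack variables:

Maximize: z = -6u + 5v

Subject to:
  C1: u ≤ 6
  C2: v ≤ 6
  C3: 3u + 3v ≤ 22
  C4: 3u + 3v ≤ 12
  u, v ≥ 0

max z = -6u + 5v

s.t.
  u + s1 = 6
  v + s2 = 6
  3u + 3v + s3 = 22
  3u + 3v + s4 = 12
  u, v, s1, s2, s3, s4 ≥ 0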